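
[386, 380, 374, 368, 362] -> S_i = 386 + -6*i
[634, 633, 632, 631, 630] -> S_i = 634 + -1*i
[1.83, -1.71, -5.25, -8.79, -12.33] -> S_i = 1.83 + -3.54*i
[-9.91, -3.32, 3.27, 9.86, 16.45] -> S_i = -9.91 + 6.59*i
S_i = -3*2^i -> [-3, -6, -12, -24, -48]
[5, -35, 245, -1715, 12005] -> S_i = 5*-7^i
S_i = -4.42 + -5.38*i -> [-4.42, -9.8, -15.18, -20.56, -25.94]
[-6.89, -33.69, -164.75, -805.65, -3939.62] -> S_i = -6.89*4.89^i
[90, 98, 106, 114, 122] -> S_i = 90 + 8*i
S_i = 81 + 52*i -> [81, 133, 185, 237, 289]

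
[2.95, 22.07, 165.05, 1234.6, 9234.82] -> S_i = 2.95*7.48^i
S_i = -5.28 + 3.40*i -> [-5.28, -1.88, 1.52, 4.92, 8.32]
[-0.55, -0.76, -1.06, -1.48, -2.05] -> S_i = -0.55*1.39^i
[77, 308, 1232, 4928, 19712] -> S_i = 77*4^i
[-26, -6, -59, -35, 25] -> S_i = Random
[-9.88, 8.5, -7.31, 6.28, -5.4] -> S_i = -9.88*(-0.86)^i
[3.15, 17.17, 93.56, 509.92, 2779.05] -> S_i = 3.15*5.45^i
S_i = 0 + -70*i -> [0, -70, -140, -210, -280]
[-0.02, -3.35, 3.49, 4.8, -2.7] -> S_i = Random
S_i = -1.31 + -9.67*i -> [-1.31, -10.98, -20.65, -30.32, -39.99]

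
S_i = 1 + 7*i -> [1, 8, 15, 22, 29]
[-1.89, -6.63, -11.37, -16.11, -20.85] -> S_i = -1.89 + -4.74*i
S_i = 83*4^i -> [83, 332, 1328, 5312, 21248]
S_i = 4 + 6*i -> [4, 10, 16, 22, 28]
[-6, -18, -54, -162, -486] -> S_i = -6*3^i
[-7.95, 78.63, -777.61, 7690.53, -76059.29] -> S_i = -7.95*(-9.89)^i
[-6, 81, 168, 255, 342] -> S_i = -6 + 87*i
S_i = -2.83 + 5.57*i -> [-2.83, 2.74, 8.31, 13.88, 19.45]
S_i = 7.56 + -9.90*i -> [7.56, -2.34, -12.24, -22.14, -32.04]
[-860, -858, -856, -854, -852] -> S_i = -860 + 2*i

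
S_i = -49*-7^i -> [-49, 343, -2401, 16807, -117649]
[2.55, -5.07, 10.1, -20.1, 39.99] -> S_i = 2.55*(-1.99)^i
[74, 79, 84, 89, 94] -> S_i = 74 + 5*i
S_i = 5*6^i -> [5, 30, 180, 1080, 6480]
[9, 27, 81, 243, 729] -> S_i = 9*3^i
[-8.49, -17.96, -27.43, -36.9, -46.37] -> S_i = -8.49 + -9.47*i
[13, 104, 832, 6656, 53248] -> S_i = 13*8^i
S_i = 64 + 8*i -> [64, 72, 80, 88, 96]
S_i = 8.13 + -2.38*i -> [8.13, 5.75, 3.37, 0.99, -1.39]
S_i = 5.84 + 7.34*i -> [5.84, 13.18, 20.52, 27.86, 35.2]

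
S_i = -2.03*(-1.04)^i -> [-2.03, 2.11, -2.2, 2.28, -2.37]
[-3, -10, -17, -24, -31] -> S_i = -3 + -7*i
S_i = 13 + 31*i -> [13, 44, 75, 106, 137]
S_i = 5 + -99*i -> [5, -94, -193, -292, -391]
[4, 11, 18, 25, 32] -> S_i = 4 + 7*i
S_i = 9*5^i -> [9, 45, 225, 1125, 5625]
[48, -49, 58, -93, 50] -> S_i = Random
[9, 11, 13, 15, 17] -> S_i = 9 + 2*i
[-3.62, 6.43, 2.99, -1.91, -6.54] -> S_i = Random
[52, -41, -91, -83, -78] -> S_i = Random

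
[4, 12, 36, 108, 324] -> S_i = 4*3^i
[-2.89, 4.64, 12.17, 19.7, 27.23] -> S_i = -2.89 + 7.53*i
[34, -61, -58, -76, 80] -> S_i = Random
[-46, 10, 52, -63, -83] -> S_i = Random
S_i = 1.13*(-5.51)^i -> [1.13, -6.23, 34.31, -189.03, 1041.56]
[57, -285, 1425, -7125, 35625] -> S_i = 57*-5^i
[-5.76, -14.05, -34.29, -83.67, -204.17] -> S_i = -5.76*2.44^i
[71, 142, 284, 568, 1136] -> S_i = 71*2^i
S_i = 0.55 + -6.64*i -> [0.55, -6.09, -12.73, -19.37, -26.01]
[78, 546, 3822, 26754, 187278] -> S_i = 78*7^i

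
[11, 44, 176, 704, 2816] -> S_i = 11*4^i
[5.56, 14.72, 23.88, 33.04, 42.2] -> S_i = 5.56 + 9.16*i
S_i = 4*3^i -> [4, 12, 36, 108, 324]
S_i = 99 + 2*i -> [99, 101, 103, 105, 107]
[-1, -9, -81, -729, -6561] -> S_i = -1*9^i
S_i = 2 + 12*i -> [2, 14, 26, 38, 50]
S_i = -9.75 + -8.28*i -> [-9.75, -18.03, -26.31, -34.59, -42.87]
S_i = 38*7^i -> [38, 266, 1862, 13034, 91238]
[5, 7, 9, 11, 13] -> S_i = 5 + 2*i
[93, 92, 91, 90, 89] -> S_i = 93 + -1*i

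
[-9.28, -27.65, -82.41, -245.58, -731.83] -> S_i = -9.28*2.98^i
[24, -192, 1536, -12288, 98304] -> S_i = 24*-8^i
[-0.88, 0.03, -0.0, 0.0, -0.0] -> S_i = -0.88*(-0.03)^i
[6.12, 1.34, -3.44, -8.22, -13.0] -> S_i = 6.12 + -4.78*i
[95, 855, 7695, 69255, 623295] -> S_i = 95*9^i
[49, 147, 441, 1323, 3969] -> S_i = 49*3^i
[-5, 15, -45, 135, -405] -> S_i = -5*-3^i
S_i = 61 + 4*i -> [61, 65, 69, 73, 77]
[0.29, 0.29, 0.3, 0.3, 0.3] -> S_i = 0.29*1.01^i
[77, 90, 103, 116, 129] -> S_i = 77 + 13*i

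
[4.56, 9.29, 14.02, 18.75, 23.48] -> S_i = 4.56 + 4.73*i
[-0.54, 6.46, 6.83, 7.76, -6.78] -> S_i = Random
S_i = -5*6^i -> [-5, -30, -180, -1080, -6480]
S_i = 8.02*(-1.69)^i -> [8.02, -13.55, 22.91, -38.71, 65.42]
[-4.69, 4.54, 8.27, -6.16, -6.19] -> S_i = Random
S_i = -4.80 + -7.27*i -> [-4.8, -12.07, -19.34, -26.61, -33.88]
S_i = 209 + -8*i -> [209, 201, 193, 185, 177]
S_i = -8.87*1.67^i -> [-8.87, -14.81, -24.74, -41.31, -68.99]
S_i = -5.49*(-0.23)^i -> [-5.49, 1.26, -0.29, 0.07, -0.02]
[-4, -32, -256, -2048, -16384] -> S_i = -4*8^i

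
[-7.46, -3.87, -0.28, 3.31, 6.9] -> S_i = -7.46 + 3.59*i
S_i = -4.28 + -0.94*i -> [-4.28, -5.22, -6.16, -7.1, -8.04]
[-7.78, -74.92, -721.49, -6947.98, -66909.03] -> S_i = -7.78*9.63^i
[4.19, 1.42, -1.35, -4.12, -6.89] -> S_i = 4.19 + -2.77*i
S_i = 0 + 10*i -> [0, 10, 20, 30, 40]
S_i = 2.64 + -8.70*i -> [2.64, -6.06, -14.76, -23.46, -32.16]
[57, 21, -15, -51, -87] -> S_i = 57 + -36*i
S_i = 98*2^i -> [98, 196, 392, 784, 1568]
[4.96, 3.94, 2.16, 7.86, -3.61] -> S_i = Random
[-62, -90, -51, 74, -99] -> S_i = Random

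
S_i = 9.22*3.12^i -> [9.22, 28.77, 89.75, 280.02, 873.67]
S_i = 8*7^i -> [8, 56, 392, 2744, 19208]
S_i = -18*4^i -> [-18, -72, -288, -1152, -4608]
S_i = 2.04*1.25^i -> [2.04, 2.55, 3.19, 3.98, 4.98]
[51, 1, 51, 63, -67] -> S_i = Random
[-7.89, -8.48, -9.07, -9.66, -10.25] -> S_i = -7.89 + -0.59*i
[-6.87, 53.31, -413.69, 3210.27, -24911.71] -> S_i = -6.87*(-7.76)^i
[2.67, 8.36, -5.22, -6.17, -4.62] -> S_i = Random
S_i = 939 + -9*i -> [939, 930, 921, 912, 903]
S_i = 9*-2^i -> [9, -18, 36, -72, 144]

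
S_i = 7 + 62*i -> [7, 69, 131, 193, 255]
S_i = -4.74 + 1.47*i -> [-4.74, -3.27, -1.8, -0.33, 1.14]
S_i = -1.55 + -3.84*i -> [-1.55, -5.39, -9.23, -13.07, -16.91]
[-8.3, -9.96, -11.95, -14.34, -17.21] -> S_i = -8.30*1.20^i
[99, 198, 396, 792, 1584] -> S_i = 99*2^i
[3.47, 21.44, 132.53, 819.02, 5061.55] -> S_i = 3.47*6.18^i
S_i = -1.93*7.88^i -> [-1.93, -15.21, -119.84, -944.36, -7441.53]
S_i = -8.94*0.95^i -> [-8.94, -8.49, -8.07, -7.66, -7.28]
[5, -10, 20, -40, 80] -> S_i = 5*-2^i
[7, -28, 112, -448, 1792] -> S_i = 7*-4^i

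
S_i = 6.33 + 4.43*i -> [6.33, 10.76, 15.19, 19.62, 24.05]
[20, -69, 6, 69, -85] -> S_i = Random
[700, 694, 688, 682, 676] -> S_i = 700 + -6*i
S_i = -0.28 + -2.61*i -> [-0.28, -2.89, -5.5, -8.11, -10.72]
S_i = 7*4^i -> [7, 28, 112, 448, 1792]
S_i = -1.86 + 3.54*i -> [-1.86, 1.68, 5.22, 8.76, 12.3]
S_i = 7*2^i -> [7, 14, 28, 56, 112]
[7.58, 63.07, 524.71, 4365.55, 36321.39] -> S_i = 7.58*8.32^i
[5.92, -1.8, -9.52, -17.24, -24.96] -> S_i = 5.92 + -7.72*i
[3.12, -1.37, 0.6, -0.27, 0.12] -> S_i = 3.12*(-0.44)^i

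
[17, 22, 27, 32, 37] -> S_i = 17 + 5*i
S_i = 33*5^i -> [33, 165, 825, 4125, 20625]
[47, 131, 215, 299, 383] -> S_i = 47 + 84*i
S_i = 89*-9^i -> [89, -801, 7209, -64881, 583929]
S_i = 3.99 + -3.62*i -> [3.99, 0.37, -3.25, -6.87, -10.49]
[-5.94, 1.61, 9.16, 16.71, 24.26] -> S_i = -5.94 + 7.55*i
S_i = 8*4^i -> [8, 32, 128, 512, 2048]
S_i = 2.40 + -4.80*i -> [2.4, -2.4, -7.2, -12.0, -16.8]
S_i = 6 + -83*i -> [6, -77, -160, -243, -326]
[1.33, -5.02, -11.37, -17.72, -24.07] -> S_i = 1.33 + -6.35*i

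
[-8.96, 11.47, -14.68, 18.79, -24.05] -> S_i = -8.96*(-1.28)^i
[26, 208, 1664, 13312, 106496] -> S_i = 26*8^i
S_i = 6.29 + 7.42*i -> [6.29, 13.71, 21.13, 28.55, 35.97]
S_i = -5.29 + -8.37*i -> [-5.29, -13.66, -22.03, -30.4, -38.77]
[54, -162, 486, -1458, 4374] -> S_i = 54*-3^i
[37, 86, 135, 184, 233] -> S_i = 37 + 49*i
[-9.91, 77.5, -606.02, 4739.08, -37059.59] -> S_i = -9.91*(-7.82)^i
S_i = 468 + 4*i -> [468, 472, 476, 480, 484]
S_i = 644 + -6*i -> [644, 638, 632, 626, 620]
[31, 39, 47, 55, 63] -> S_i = 31 + 8*i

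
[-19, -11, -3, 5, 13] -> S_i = -19 + 8*i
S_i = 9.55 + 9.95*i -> [9.55, 19.5, 29.45, 39.4, 49.35]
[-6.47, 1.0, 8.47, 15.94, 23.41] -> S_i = -6.47 + 7.47*i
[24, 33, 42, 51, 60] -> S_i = 24 + 9*i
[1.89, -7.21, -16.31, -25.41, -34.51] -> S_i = 1.89 + -9.10*i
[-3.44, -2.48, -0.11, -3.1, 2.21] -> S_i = Random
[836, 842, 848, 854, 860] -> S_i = 836 + 6*i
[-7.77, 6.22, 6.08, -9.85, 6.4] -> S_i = Random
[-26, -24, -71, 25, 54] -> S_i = Random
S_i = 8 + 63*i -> [8, 71, 134, 197, 260]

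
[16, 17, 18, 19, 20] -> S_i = 16 + 1*i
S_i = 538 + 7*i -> [538, 545, 552, 559, 566]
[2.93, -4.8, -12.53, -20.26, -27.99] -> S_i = 2.93 + -7.73*i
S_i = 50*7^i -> [50, 350, 2450, 17150, 120050]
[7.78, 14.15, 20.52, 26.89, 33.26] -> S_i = 7.78 + 6.37*i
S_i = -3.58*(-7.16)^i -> [-3.58, 25.63, -183.53, 1314.08, -9408.82]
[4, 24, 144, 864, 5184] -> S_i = 4*6^i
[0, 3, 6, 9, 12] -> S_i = 0 + 3*i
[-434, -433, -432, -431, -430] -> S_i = -434 + 1*i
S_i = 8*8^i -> [8, 64, 512, 4096, 32768]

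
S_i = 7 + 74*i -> [7, 81, 155, 229, 303]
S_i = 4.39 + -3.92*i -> [4.39, 0.47, -3.45, -7.37, -11.29]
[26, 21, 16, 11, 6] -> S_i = 26 + -5*i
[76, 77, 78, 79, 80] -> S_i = 76 + 1*i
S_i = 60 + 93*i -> [60, 153, 246, 339, 432]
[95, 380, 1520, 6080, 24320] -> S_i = 95*4^i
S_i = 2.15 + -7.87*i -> [2.15, -5.72, -13.59, -21.46, -29.33]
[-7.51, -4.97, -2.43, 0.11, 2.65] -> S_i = -7.51 + 2.54*i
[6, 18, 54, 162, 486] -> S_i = 6*3^i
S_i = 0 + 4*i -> [0, 4, 8, 12, 16]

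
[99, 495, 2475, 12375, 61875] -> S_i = 99*5^i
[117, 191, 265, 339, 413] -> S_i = 117 + 74*i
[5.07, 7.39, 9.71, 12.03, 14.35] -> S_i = 5.07 + 2.32*i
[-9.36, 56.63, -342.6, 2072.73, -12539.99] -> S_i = -9.36*(-6.05)^i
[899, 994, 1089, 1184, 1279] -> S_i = 899 + 95*i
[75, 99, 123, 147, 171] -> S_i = 75 + 24*i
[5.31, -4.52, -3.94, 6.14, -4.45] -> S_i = Random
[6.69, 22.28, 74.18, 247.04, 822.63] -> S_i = 6.69*3.33^i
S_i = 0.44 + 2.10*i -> [0.44, 2.54, 4.64, 6.74, 8.84]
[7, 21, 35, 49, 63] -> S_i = 7 + 14*i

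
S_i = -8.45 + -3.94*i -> [-8.45, -12.39, -16.33, -20.27, -24.21]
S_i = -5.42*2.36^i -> [-5.42, -12.79, -30.19, -71.24, -168.13]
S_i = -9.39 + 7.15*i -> [-9.39, -2.24, 4.91, 12.06, 19.21]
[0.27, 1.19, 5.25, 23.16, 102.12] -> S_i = 0.27*4.41^i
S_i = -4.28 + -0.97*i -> [-4.28, -5.25, -6.22, -7.19, -8.16]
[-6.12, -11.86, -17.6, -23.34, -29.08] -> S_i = -6.12 + -5.74*i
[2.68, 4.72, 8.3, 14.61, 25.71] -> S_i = 2.68*1.76^i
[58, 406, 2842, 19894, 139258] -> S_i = 58*7^i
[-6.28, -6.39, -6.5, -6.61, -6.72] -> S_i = -6.28 + -0.11*i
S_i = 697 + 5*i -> [697, 702, 707, 712, 717]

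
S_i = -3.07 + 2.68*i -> [-3.07, -0.39, 2.29, 4.97, 7.65]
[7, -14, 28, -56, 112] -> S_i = 7*-2^i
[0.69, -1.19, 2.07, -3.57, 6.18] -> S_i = 0.69*(-1.73)^i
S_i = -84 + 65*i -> [-84, -19, 46, 111, 176]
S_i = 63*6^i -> [63, 378, 2268, 13608, 81648]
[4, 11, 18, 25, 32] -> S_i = 4 + 7*i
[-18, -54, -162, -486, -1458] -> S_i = -18*3^i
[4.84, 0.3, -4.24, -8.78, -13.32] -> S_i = 4.84 + -4.54*i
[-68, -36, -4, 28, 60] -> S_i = -68 + 32*i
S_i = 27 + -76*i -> [27, -49, -125, -201, -277]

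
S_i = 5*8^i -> [5, 40, 320, 2560, 20480]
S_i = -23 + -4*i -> [-23, -27, -31, -35, -39]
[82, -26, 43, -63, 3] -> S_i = Random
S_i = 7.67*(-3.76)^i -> [7.67, -28.84, 108.44, -407.72, 1533.02]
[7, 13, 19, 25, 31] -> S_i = 7 + 6*i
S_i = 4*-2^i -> [4, -8, 16, -32, 64]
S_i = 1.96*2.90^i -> [1.96, 5.68, 16.48, 47.8, 138.63]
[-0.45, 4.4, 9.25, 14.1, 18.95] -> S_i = -0.45 + 4.85*i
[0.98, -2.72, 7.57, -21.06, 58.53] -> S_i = 0.98*(-2.78)^i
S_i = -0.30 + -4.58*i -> [-0.3, -4.88, -9.46, -14.04, -18.62]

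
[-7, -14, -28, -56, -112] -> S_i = -7*2^i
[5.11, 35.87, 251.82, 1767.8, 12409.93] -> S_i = 5.11*7.02^i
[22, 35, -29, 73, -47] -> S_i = Random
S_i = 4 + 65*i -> [4, 69, 134, 199, 264]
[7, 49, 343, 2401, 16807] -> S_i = 7*7^i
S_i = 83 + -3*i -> [83, 80, 77, 74, 71]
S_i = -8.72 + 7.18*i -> [-8.72, -1.54, 5.64, 12.82, 20.0]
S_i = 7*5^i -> [7, 35, 175, 875, 4375]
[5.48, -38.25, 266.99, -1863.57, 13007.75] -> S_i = 5.48*(-6.98)^i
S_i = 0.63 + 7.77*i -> [0.63, 8.4, 16.17, 23.94, 31.71]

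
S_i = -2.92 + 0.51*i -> [-2.92, -2.41, -1.9, -1.39, -0.88]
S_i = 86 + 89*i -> [86, 175, 264, 353, 442]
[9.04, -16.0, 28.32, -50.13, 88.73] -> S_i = 9.04*(-1.77)^i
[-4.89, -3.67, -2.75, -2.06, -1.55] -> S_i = -4.89*0.75^i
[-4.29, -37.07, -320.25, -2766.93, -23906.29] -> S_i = -4.29*8.64^i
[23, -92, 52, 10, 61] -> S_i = Random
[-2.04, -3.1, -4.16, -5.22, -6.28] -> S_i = -2.04 + -1.06*i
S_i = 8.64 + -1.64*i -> [8.64, 7.0, 5.36, 3.72, 2.08]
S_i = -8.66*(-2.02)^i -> [-8.66, 17.49, -35.34, 71.38, -144.19]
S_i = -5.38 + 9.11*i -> [-5.38, 3.73, 12.84, 21.95, 31.06]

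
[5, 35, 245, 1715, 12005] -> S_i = 5*7^i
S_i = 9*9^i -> [9, 81, 729, 6561, 59049]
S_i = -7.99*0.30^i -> [-7.99, -2.4, -0.72, -0.22, -0.06]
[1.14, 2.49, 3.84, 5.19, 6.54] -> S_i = 1.14 + 1.35*i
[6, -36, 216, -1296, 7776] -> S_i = 6*-6^i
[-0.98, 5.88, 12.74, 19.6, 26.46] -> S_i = -0.98 + 6.86*i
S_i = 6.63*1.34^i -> [6.63, 8.88, 11.9, 15.95, 21.38]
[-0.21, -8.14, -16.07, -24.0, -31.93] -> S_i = -0.21 + -7.93*i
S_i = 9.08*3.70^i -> [9.08, 33.6, 124.31, 459.93, 1701.74]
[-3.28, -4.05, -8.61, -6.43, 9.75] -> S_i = Random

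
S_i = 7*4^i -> [7, 28, 112, 448, 1792]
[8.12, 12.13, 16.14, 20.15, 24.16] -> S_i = 8.12 + 4.01*i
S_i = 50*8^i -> [50, 400, 3200, 25600, 204800]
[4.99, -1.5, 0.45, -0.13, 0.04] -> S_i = 4.99*(-0.30)^i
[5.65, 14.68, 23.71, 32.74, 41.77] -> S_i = 5.65 + 9.03*i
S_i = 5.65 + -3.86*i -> [5.65, 1.79, -2.07, -5.93, -9.79]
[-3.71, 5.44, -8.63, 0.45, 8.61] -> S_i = Random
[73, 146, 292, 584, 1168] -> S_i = 73*2^i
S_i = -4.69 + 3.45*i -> [-4.69, -1.24, 2.21, 5.66, 9.11]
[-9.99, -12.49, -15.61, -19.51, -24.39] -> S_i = -9.99*1.25^i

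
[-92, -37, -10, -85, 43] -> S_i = Random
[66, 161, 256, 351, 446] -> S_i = 66 + 95*i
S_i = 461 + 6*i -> [461, 467, 473, 479, 485]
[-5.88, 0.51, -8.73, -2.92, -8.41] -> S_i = Random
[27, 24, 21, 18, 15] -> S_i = 27 + -3*i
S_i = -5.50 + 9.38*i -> [-5.5, 3.88, 13.26, 22.64, 32.02]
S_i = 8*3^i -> [8, 24, 72, 216, 648]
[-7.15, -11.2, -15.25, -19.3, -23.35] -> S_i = -7.15 + -4.05*i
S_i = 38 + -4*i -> [38, 34, 30, 26, 22]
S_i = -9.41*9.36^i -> [-9.41, -88.08, -824.41, -7716.44, -72225.91]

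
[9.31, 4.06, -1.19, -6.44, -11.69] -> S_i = 9.31 + -5.25*i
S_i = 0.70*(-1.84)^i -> [0.7, -1.29, 2.37, -4.36, 8.02]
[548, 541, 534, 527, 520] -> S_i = 548 + -7*i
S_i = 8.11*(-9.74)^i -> [8.11, -78.99, 769.38, -7493.72, 72988.88]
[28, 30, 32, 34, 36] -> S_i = 28 + 2*i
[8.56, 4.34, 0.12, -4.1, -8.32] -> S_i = 8.56 + -4.22*i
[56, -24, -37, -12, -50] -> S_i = Random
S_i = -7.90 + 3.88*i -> [-7.9, -4.02, -0.14, 3.74, 7.62]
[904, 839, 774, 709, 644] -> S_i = 904 + -65*i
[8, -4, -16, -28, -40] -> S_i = 8 + -12*i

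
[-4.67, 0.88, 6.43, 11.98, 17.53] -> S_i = -4.67 + 5.55*i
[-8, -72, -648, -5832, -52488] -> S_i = -8*9^i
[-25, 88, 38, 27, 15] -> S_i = Random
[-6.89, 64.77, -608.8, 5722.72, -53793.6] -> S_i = -6.89*(-9.40)^i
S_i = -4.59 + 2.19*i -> [-4.59, -2.4, -0.21, 1.98, 4.17]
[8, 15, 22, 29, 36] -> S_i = 8 + 7*i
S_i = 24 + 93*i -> [24, 117, 210, 303, 396]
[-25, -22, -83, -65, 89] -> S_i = Random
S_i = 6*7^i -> [6, 42, 294, 2058, 14406]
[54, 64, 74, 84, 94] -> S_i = 54 + 10*i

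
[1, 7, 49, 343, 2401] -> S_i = 1*7^i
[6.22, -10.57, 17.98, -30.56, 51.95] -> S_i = 6.22*(-1.70)^i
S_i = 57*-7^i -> [57, -399, 2793, -19551, 136857]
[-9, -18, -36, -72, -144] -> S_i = -9*2^i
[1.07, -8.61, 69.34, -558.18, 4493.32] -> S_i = 1.07*(-8.05)^i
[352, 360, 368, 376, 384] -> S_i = 352 + 8*i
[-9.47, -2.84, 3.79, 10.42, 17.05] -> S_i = -9.47 + 6.63*i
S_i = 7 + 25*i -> [7, 32, 57, 82, 107]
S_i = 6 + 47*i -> [6, 53, 100, 147, 194]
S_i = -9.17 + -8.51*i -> [-9.17, -17.68, -26.19, -34.7, -43.21]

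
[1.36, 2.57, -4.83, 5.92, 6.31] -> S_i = Random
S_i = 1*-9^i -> [1, -9, 81, -729, 6561]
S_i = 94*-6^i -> [94, -564, 3384, -20304, 121824]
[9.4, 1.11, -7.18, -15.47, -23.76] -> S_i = 9.40 + -8.29*i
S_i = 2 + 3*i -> [2, 5, 8, 11, 14]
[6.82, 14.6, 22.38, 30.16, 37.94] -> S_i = 6.82 + 7.78*i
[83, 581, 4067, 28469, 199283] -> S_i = 83*7^i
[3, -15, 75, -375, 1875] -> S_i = 3*-5^i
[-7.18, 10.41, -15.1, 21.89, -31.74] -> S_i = -7.18*(-1.45)^i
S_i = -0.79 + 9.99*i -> [-0.79, 9.2, 19.19, 29.18, 39.17]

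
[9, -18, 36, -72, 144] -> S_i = 9*-2^i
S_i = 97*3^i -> [97, 291, 873, 2619, 7857]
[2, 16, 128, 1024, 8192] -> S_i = 2*8^i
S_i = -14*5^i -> [-14, -70, -350, -1750, -8750]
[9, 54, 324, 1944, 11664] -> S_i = 9*6^i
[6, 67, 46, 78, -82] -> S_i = Random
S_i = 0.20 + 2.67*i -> [0.2, 2.87, 5.54, 8.21, 10.88]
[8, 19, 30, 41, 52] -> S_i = 8 + 11*i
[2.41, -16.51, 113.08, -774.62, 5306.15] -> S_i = 2.41*(-6.85)^i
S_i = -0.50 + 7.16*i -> [-0.5, 6.66, 13.82, 20.98, 28.14]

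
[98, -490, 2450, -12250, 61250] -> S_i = 98*-5^i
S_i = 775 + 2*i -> [775, 777, 779, 781, 783]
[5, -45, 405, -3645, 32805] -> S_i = 5*-9^i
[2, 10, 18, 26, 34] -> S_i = 2 + 8*i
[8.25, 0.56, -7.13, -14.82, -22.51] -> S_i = 8.25 + -7.69*i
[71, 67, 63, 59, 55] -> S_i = 71 + -4*i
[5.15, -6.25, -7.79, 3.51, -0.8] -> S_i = Random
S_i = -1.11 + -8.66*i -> [-1.11, -9.77, -18.43, -27.09, -35.75]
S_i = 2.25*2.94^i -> [2.25, 6.62, 19.45, 57.18, 168.1]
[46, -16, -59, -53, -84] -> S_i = Random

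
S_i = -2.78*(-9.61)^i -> [-2.78, 26.72, -256.74, 2467.26, -23710.37]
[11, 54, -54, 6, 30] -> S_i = Random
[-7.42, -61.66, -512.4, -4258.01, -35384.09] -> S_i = -7.42*8.31^i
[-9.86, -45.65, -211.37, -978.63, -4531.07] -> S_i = -9.86*4.63^i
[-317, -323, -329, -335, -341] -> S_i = -317 + -6*i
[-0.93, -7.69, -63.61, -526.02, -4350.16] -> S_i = -0.93*8.27^i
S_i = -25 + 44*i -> [-25, 19, 63, 107, 151]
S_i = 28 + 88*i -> [28, 116, 204, 292, 380]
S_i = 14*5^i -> [14, 70, 350, 1750, 8750]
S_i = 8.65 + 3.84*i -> [8.65, 12.49, 16.33, 20.17, 24.01]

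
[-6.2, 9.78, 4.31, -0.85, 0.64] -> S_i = Random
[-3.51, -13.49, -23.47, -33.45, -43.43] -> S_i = -3.51 + -9.98*i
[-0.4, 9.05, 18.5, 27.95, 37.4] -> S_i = -0.40 + 9.45*i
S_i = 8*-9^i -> [8, -72, 648, -5832, 52488]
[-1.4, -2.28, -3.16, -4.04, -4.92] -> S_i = -1.40 + -0.88*i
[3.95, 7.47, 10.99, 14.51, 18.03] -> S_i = 3.95 + 3.52*i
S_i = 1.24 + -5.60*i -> [1.24, -4.36, -9.96, -15.56, -21.16]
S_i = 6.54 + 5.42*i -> [6.54, 11.96, 17.38, 22.8, 28.22]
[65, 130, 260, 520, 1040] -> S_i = 65*2^i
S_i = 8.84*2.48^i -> [8.84, 21.92, 54.37, 134.84, 334.39]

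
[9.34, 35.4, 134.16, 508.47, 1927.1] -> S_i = 9.34*3.79^i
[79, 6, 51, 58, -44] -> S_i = Random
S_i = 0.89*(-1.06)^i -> [0.89, -0.94, 1.0, -1.06, 1.12]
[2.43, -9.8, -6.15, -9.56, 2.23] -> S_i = Random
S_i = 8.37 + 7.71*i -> [8.37, 16.08, 23.79, 31.5, 39.21]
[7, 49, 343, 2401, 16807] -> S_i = 7*7^i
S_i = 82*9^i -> [82, 738, 6642, 59778, 538002]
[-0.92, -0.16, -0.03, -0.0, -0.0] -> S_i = -0.92*0.17^i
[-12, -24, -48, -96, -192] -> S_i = -12*2^i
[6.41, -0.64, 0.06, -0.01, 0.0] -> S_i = 6.41*(-0.10)^i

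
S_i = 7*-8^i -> [7, -56, 448, -3584, 28672]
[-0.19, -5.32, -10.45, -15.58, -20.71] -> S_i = -0.19 + -5.13*i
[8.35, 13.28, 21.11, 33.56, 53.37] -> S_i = 8.35*1.59^i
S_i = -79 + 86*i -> [-79, 7, 93, 179, 265]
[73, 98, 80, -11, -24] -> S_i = Random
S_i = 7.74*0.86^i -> [7.74, 6.66, 5.72, 4.92, 4.23]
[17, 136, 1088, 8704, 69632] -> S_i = 17*8^i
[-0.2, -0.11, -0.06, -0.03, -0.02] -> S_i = -0.20*0.54^i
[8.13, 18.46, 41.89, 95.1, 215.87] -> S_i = 8.13*2.27^i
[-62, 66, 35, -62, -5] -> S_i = Random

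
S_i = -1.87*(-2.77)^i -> [-1.87, 5.18, -14.35, 39.74, -110.09]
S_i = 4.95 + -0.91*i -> [4.95, 4.04, 3.13, 2.22, 1.31]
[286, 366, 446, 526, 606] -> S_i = 286 + 80*i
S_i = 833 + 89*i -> [833, 922, 1011, 1100, 1189]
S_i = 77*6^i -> [77, 462, 2772, 16632, 99792]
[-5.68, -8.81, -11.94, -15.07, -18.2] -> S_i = -5.68 + -3.13*i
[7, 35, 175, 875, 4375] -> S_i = 7*5^i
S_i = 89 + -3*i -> [89, 86, 83, 80, 77]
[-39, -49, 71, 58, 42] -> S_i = Random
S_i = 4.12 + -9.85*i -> [4.12, -5.73, -15.58, -25.43, -35.28]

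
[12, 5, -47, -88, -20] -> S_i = Random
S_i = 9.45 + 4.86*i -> [9.45, 14.31, 19.17, 24.03, 28.89]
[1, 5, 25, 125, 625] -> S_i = 1*5^i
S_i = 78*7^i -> [78, 546, 3822, 26754, 187278]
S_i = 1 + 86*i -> [1, 87, 173, 259, 345]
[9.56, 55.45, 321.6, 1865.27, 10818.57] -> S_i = 9.56*5.80^i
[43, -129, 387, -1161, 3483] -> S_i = 43*-3^i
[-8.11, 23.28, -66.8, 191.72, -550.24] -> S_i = -8.11*(-2.87)^i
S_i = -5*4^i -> [-5, -20, -80, -320, -1280]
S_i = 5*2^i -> [5, 10, 20, 40, 80]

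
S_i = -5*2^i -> [-5, -10, -20, -40, -80]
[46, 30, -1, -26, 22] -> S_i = Random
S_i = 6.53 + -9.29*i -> [6.53, -2.76, -12.05, -21.34, -30.63]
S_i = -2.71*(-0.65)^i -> [-2.71, 1.76, -1.14, 0.74, -0.48]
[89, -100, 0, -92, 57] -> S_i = Random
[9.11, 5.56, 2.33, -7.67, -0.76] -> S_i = Random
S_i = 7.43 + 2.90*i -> [7.43, 10.33, 13.23, 16.13, 19.03]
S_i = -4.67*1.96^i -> [-4.67, -9.15, -17.94, -35.16, -68.92]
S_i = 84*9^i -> [84, 756, 6804, 61236, 551124]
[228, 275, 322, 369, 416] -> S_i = 228 + 47*i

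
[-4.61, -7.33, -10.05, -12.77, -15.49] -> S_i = -4.61 + -2.72*i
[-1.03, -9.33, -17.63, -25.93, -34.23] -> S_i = -1.03 + -8.30*i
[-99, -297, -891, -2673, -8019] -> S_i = -99*3^i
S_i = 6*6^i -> [6, 36, 216, 1296, 7776]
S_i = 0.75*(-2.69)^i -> [0.75, -2.02, 5.43, -14.6, 39.27]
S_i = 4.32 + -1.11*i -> [4.32, 3.21, 2.1, 0.99, -0.12]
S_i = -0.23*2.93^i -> [-0.23, -0.67, -1.97, -5.79, -16.95]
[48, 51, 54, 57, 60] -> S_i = 48 + 3*i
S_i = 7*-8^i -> [7, -56, 448, -3584, 28672]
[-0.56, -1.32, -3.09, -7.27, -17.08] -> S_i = -0.56*2.35^i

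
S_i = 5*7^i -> [5, 35, 245, 1715, 12005]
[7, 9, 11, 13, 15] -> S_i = 7 + 2*i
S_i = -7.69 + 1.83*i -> [-7.69, -5.86, -4.03, -2.2, -0.37]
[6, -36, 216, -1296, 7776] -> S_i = 6*-6^i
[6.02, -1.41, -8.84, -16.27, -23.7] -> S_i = 6.02 + -7.43*i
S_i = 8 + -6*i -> [8, 2, -4, -10, -16]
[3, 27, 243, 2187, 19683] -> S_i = 3*9^i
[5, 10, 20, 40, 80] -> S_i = 5*2^i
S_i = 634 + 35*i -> [634, 669, 704, 739, 774]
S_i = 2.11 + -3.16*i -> [2.11, -1.05, -4.21, -7.37, -10.53]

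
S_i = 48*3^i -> [48, 144, 432, 1296, 3888]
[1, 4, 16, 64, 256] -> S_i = 1*4^i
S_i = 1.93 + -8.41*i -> [1.93, -6.48, -14.89, -23.3, -31.71]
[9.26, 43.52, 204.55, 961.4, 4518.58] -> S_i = 9.26*4.70^i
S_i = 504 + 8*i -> [504, 512, 520, 528, 536]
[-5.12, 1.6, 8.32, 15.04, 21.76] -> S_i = -5.12 + 6.72*i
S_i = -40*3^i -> [-40, -120, -360, -1080, -3240]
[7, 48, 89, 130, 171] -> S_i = 7 + 41*i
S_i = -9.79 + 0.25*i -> [-9.79, -9.54, -9.29, -9.04, -8.79]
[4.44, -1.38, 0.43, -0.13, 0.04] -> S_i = 4.44*(-0.31)^i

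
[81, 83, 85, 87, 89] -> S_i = 81 + 2*i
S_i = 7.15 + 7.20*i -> [7.15, 14.35, 21.55, 28.75, 35.95]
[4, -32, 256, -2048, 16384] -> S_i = 4*-8^i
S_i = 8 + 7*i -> [8, 15, 22, 29, 36]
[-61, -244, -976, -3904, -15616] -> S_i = -61*4^i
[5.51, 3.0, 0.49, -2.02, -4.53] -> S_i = 5.51 + -2.51*i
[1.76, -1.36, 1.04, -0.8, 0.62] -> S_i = 1.76*(-0.77)^i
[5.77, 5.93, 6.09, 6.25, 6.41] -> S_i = 5.77 + 0.16*i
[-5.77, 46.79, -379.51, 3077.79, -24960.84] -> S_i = -5.77*(-8.11)^i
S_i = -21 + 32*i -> [-21, 11, 43, 75, 107]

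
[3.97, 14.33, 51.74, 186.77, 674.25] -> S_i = 3.97*3.61^i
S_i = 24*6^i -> [24, 144, 864, 5184, 31104]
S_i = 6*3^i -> [6, 18, 54, 162, 486]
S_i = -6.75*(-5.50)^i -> [-6.75, 37.12, -204.19, 1123.03, -6176.67]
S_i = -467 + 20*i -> [-467, -447, -427, -407, -387]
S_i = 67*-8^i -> [67, -536, 4288, -34304, 274432]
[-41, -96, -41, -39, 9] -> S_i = Random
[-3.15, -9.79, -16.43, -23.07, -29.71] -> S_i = -3.15 + -6.64*i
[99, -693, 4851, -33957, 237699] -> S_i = 99*-7^i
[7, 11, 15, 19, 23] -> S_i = 7 + 4*i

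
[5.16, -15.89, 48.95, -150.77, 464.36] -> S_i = 5.16*(-3.08)^i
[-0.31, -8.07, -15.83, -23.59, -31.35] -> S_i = -0.31 + -7.76*i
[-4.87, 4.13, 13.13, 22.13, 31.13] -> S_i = -4.87 + 9.00*i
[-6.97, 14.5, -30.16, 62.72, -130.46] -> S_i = -6.97*(-2.08)^i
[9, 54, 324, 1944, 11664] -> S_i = 9*6^i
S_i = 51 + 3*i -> [51, 54, 57, 60, 63]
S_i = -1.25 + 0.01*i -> [-1.25, -1.24, -1.23, -1.22, -1.21]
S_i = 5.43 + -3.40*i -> [5.43, 2.03, -1.37, -4.77, -8.17]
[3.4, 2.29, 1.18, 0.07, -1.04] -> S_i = 3.40 + -1.11*i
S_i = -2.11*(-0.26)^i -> [-2.11, 0.55, -0.14, 0.04, -0.01]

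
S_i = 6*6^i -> [6, 36, 216, 1296, 7776]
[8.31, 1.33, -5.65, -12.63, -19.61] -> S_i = 8.31 + -6.98*i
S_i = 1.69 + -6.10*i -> [1.69, -4.41, -10.51, -16.61, -22.71]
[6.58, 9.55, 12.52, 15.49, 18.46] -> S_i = 6.58 + 2.97*i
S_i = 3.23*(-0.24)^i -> [3.23, -0.78, 0.19, -0.04, 0.01]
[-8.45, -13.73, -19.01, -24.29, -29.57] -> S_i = -8.45 + -5.28*i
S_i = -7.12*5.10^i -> [-7.12, -36.31, -185.19, -944.48, -4816.82]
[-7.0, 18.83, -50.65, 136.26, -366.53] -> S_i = -7.00*(-2.69)^i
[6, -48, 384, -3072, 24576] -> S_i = 6*-8^i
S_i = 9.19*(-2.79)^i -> [9.19, -25.64, 71.54, -199.59, 556.84]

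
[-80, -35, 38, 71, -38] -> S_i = Random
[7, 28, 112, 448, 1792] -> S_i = 7*4^i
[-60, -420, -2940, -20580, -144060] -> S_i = -60*7^i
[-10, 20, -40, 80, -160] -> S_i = -10*-2^i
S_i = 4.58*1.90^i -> [4.58, 8.7, 16.53, 31.41, 59.69]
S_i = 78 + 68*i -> [78, 146, 214, 282, 350]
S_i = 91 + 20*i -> [91, 111, 131, 151, 171]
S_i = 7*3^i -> [7, 21, 63, 189, 567]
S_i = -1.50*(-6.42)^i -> [-1.5, 9.63, -61.82, 396.91, -2548.19]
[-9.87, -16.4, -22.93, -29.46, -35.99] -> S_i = -9.87 + -6.53*i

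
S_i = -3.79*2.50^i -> [-3.79, -9.48, -23.69, -59.22, -148.05]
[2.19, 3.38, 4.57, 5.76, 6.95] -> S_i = 2.19 + 1.19*i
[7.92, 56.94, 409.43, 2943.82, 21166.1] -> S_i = 7.92*7.19^i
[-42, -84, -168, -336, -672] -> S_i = -42*2^i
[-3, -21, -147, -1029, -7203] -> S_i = -3*7^i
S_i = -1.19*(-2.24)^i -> [-1.19, 2.67, -5.97, 13.37, -29.96]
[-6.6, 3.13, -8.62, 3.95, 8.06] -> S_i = Random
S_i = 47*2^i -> [47, 94, 188, 376, 752]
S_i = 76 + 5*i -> [76, 81, 86, 91, 96]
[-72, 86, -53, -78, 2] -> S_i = Random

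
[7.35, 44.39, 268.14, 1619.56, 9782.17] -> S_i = 7.35*6.04^i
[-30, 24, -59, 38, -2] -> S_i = Random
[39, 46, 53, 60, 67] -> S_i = 39 + 7*i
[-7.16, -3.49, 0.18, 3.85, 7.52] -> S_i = -7.16 + 3.67*i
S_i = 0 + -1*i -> [0, -1, -2, -3, -4]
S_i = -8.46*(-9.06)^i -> [-8.46, 76.65, -694.43, 6291.51, -57001.09]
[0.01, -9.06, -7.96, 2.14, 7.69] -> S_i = Random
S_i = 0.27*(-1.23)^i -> [0.27, -0.33, 0.41, -0.5, 0.62]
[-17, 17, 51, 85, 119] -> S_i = -17 + 34*i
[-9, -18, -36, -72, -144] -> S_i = -9*2^i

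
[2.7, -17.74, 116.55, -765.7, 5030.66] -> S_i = 2.70*(-6.57)^i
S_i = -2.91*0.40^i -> [-2.91, -1.16, -0.47, -0.19, -0.07]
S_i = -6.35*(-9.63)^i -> [-6.35, 61.15, -588.88, 5670.91, -54610.84]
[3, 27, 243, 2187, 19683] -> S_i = 3*9^i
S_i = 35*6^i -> [35, 210, 1260, 7560, 45360]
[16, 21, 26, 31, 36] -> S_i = 16 + 5*i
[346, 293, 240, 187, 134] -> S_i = 346 + -53*i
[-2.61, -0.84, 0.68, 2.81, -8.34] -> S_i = Random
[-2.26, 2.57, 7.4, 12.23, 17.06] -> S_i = -2.26 + 4.83*i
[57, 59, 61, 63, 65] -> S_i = 57 + 2*i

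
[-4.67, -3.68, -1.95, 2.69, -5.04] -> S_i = Random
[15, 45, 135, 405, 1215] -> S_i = 15*3^i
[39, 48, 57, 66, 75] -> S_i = 39 + 9*i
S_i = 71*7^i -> [71, 497, 3479, 24353, 170471]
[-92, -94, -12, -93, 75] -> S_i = Random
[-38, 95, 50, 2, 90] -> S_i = Random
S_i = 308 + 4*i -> [308, 312, 316, 320, 324]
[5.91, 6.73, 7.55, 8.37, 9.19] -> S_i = 5.91 + 0.82*i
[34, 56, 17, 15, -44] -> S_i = Random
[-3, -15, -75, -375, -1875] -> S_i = -3*5^i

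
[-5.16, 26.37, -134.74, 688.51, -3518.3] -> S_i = -5.16*(-5.11)^i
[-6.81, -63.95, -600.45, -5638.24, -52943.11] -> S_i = -6.81*9.39^i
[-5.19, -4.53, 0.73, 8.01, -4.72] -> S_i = Random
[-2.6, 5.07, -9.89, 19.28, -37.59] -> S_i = -2.60*(-1.95)^i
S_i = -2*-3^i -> [-2, 6, -18, 54, -162]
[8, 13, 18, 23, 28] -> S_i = 8 + 5*i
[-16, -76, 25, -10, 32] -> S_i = Random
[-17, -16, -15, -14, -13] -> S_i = -17 + 1*i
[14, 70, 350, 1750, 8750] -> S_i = 14*5^i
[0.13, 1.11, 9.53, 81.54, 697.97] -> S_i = 0.13*8.56^i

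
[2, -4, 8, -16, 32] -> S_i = 2*-2^i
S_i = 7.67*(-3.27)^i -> [7.67, -25.08, 82.01, -268.19, 876.97]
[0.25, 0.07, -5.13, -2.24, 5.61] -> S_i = Random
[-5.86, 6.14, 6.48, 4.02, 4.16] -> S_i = Random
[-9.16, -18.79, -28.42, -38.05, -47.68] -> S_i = -9.16 + -9.63*i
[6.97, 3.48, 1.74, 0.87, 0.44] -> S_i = 6.97*0.50^i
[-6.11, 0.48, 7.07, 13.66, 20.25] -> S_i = -6.11 + 6.59*i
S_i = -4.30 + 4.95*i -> [-4.3, 0.65, 5.6, 10.55, 15.5]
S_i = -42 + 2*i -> [-42, -40, -38, -36, -34]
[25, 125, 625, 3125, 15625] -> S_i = 25*5^i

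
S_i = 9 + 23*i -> [9, 32, 55, 78, 101]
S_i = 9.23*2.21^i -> [9.23, 20.4, 45.08, 99.63, 220.18]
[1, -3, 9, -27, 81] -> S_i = 1*-3^i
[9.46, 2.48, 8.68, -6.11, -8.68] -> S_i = Random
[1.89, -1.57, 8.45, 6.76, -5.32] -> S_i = Random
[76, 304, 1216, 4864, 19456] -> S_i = 76*4^i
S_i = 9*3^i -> [9, 27, 81, 243, 729]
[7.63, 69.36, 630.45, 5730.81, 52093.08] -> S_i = 7.63*9.09^i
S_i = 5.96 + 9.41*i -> [5.96, 15.37, 24.78, 34.19, 43.6]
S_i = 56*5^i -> [56, 280, 1400, 7000, 35000]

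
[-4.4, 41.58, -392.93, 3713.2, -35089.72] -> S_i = -4.40*(-9.45)^i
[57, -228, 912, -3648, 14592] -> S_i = 57*-4^i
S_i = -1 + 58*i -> [-1, 57, 115, 173, 231]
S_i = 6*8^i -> [6, 48, 384, 3072, 24576]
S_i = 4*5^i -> [4, 20, 100, 500, 2500]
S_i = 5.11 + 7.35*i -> [5.11, 12.46, 19.81, 27.16, 34.51]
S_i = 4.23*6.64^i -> [4.23, 28.09, 186.5, 1238.35, 8222.67]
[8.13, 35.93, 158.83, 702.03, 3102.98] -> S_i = 8.13*4.42^i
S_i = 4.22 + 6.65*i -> [4.22, 10.87, 17.52, 24.17, 30.82]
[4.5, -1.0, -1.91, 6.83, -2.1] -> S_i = Random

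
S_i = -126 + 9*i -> [-126, -117, -108, -99, -90]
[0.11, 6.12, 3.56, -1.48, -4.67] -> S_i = Random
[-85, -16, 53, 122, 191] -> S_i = -85 + 69*i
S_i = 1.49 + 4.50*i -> [1.49, 5.99, 10.49, 14.99, 19.49]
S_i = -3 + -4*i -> [-3, -7, -11, -15, -19]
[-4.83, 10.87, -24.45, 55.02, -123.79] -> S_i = -4.83*(-2.25)^i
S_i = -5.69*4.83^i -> [-5.69, -27.48, -132.74, -641.14, -3096.71]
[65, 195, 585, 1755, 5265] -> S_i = 65*3^i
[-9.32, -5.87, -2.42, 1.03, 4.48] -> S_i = -9.32 + 3.45*i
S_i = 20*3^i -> [20, 60, 180, 540, 1620]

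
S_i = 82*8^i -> [82, 656, 5248, 41984, 335872]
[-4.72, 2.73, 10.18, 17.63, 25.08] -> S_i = -4.72 + 7.45*i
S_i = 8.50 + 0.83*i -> [8.5, 9.33, 10.16, 10.99, 11.82]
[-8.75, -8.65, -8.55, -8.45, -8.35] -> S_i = -8.75 + 0.10*i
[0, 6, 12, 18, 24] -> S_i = 0 + 6*i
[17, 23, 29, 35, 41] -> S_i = 17 + 6*i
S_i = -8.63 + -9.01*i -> [-8.63, -17.64, -26.65, -35.66, -44.67]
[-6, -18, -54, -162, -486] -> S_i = -6*3^i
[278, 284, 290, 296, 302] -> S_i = 278 + 6*i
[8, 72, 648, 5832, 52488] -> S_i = 8*9^i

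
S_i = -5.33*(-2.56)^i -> [-5.33, 13.64, -34.93, 89.42, -228.92]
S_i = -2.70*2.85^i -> [-2.7, -7.7, -21.93, -62.5, -178.13]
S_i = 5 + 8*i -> [5, 13, 21, 29, 37]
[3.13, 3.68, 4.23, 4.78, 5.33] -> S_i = 3.13 + 0.55*i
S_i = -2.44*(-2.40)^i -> [-2.44, 5.86, -14.05, 33.73, -80.95]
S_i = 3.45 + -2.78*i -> [3.45, 0.67, -2.11, -4.89, -7.67]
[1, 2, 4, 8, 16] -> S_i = 1*2^i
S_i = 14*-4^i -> [14, -56, 224, -896, 3584]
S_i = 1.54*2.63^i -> [1.54, 4.05, 10.65, 28.01, 73.68]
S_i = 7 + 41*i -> [7, 48, 89, 130, 171]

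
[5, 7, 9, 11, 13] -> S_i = 5 + 2*i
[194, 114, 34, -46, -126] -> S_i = 194 + -80*i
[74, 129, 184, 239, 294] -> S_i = 74 + 55*i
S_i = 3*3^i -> [3, 9, 27, 81, 243]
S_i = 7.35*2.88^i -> [7.35, 21.17, 60.96, 175.58, 505.66]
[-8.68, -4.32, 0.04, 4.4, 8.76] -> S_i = -8.68 + 4.36*i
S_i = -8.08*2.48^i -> [-8.08, -20.04, -49.7, -123.24, -305.65]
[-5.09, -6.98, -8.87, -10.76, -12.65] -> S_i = -5.09 + -1.89*i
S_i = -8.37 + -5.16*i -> [-8.37, -13.53, -18.69, -23.85, -29.01]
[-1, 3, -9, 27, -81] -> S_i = -1*-3^i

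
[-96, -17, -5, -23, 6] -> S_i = Random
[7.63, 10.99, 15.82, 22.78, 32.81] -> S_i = 7.63*1.44^i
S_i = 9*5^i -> [9, 45, 225, 1125, 5625]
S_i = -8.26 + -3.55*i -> [-8.26, -11.81, -15.36, -18.91, -22.46]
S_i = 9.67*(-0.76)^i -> [9.67, -7.35, 5.59, -4.24, 3.23]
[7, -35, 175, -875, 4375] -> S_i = 7*-5^i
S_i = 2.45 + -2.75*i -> [2.45, -0.3, -3.05, -5.8, -8.55]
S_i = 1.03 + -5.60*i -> [1.03, -4.57, -10.17, -15.77, -21.37]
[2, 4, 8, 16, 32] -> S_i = 2*2^i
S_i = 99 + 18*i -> [99, 117, 135, 153, 171]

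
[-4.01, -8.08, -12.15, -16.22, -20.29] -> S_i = -4.01 + -4.07*i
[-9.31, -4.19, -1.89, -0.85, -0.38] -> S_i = -9.31*0.45^i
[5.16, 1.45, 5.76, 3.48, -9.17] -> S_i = Random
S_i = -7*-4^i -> [-7, 28, -112, 448, -1792]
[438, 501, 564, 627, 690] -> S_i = 438 + 63*i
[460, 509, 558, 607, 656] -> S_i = 460 + 49*i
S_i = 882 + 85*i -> [882, 967, 1052, 1137, 1222]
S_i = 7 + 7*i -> [7, 14, 21, 28, 35]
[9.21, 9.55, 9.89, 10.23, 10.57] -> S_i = 9.21 + 0.34*i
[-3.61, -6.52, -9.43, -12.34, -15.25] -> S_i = -3.61 + -2.91*i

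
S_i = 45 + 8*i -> [45, 53, 61, 69, 77]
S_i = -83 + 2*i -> [-83, -81, -79, -77, -75]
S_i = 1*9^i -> [1, 9, 81, 729, 6561]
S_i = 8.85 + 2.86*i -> [8.85, 11.71, 14.57, 17.43, 20.29]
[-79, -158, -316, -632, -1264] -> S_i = -79*2^i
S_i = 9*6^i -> [9, 54, 324, 1944, 11664]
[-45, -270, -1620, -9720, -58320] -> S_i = -45*6^i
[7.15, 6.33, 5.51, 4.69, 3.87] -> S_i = 7.15 + -0.82*i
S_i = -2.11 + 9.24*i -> [-2.11, 7.13, 16.37, 25.61, 34.85]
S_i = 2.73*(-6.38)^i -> [2.73, -17.42, 111.12, -708.96, 4523.2]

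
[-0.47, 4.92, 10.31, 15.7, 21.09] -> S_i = -0.47 + 5.39*i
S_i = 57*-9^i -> [57, -513, 4617, -41553, 373977]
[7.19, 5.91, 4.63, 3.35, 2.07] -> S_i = 7.19 + -1.28*i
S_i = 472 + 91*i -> [472, 563, 654, 745, 836]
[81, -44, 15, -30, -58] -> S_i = Random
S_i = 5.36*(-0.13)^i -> [5.36, -0.7, 0.09, -0.01, 0.0]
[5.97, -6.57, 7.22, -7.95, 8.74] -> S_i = 5.97*(-1.10)^i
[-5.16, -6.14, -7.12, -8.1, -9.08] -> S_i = -5.16 + -0.98*i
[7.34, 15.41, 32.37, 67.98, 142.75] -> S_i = 7.34*2.10^i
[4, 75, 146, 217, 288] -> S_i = 4 + 71*i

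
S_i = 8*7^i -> [8, 56, 392, 2744, 19208]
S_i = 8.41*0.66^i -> [8.41, 5.55, 3.66, 2.42, 1.6]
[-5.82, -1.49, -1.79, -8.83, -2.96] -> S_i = Random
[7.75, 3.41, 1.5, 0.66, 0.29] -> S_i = 7.75*0.44^i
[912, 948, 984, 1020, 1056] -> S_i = 912 + 36*i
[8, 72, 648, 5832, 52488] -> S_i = 8*9^i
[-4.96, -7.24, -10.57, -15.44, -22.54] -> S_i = -4.96*1.46^i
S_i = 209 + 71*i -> [209, 280, 351, 422, 493]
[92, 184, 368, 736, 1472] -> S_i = 92*2^i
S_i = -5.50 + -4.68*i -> [-5.5, -10.18, -14.86, -19.54, -24.22]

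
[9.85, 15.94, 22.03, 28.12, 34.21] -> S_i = 9.85 + 6.09*i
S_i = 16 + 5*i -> [16, 21, 26, 31, 36]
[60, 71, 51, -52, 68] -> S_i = Random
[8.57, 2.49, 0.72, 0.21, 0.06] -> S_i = 8.57*0.29^i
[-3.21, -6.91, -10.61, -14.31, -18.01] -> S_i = -3.21 + -3.70*i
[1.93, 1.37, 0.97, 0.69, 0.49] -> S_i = 1.93*0.71^i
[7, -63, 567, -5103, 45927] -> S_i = 7*-9^i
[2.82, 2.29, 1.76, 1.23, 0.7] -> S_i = 2.82 + -0.53*i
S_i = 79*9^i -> [79, 711, 6399, 57591, 518319]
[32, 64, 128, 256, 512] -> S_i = 32*2^i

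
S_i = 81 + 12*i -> [81, 93, 105, 117, 129]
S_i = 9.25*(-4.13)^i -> [9.25, -38.2, 157.78, -651.62, 2691.17]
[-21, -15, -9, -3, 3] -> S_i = -21 + 6*i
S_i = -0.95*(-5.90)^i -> [-0.95, 5.6, -33.07, 195.11, -1151.15]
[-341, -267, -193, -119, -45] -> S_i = -341 + 74*i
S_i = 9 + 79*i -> [9, 88, 167, 246, 325]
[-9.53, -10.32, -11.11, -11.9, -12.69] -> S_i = -9.53 + -0.79*i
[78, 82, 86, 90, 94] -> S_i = 78 + 4*i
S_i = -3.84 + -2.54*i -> [-3.84, -6.38, -8.92, -11.46, -14.0]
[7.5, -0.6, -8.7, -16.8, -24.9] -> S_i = 7.50 + -8.10*i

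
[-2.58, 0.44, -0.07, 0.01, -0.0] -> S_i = -2.58*(-0.17)^i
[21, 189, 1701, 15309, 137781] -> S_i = 21*9^i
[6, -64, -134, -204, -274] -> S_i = 6 + -70*i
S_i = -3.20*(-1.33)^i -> [-3.2, 4.26, -5.66, 7.53, -10.01]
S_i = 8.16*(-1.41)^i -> [8.16, -11.51, 16.22, -22.87, 32.25]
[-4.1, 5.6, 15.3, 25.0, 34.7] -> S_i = -4.10 + 9.70*i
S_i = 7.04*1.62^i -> [7.04, 11.4, 18.48, 29.93, 48.49]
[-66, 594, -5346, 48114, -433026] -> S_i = -66*-9^i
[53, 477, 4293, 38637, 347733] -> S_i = 53*9^i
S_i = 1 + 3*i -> [1, 4, 7, 10, 13]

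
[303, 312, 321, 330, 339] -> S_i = 303 + 9*i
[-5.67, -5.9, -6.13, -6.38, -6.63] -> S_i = -5.67*1.04^i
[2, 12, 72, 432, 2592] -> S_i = 2*6^i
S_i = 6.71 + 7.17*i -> [6.71, 13.88, 21.05, 28.22, 35.39]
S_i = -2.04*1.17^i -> [-2.04, -2.39, -2.79, -3.27, -3.82]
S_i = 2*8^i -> [2, 16, 128, 1024, 8192]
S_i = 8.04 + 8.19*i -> [8.04, 16.23, 24.42, 32.61, 40.8]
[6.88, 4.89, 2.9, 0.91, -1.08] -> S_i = 6.88 + -1.99*i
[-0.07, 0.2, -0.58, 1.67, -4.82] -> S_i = -0.07*(-2.88)^i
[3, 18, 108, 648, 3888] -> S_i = 3*6^i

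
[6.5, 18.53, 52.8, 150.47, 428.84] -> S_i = 6.50*2.85^i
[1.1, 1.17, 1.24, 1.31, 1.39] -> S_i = 1.10*1.06^i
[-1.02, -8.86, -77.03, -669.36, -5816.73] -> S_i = -1.02*8.69^i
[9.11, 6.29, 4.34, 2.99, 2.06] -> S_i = 9.11*0.69^i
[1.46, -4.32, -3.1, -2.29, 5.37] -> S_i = Random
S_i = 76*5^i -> [76, 380, 1900, 9500, 47500]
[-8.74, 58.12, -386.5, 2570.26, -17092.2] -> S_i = -8.74*(-6.65)^i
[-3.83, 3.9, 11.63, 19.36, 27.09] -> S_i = -3.83 + 7.73*i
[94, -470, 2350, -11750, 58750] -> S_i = 94*-5^i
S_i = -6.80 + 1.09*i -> [-6.8, -5.71, -4.62, -3.53, -2.44]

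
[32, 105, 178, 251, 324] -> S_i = 32 + 73*i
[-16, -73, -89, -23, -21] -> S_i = Random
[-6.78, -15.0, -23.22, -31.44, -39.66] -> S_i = -6.78 + -8.22*i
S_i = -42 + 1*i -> [-42, -41, -40, -39, -38]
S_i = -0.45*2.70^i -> [-0.45, -1.22, -3.28, -8.86, -23.91]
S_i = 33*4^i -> [33, 132, 528, 2112, 8448]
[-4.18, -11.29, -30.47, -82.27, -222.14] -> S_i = -4.18*2.70^i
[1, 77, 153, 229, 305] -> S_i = 1 + 76*i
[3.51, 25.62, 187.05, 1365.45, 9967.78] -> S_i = 3.51*7.30^i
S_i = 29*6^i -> [29, 174, 1044, 6264, 37584]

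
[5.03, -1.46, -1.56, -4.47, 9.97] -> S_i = Random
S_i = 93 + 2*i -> [93, 95, 97, 99, 101]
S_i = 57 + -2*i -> [57, 55, 53, 51, 49]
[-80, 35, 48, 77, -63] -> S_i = Random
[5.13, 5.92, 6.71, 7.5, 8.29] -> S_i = 5.13 + 0.79*i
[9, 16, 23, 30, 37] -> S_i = 9 + 7*i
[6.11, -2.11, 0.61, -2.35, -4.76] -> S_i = Random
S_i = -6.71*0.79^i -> [-6.71, -5.3, -4.19, -3.31, -2.61]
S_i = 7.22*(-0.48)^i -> [7.22, -3.47, 1.66, -0.8, 0.38]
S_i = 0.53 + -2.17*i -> [0.53, -1.64, -3.81, -5.98, -8.15]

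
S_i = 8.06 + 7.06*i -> [8.06, 15.12, 22.18, 29.24, 36.3]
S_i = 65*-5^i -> [65, -325, 1625, -8125, 40625]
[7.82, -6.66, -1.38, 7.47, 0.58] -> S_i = Random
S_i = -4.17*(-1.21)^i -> [-4.17, 5.05, -6.11, 7.39, -8.94]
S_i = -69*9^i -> [-69, -621, -5589, -50301, -452709]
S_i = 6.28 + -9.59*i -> [6.28, -3.31, -12.9, -22.49, -32.08]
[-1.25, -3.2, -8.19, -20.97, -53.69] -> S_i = -1.25*2.56^i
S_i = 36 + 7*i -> [36, 43, 50, 57, 64]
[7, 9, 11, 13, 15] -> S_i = 7 + 2*i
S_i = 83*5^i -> [83, 415, 2075, 10375, 51875]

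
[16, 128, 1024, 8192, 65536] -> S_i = 16*8^i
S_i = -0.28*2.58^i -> [-0.28, -0.72, -1.86, -4.81, -12.41]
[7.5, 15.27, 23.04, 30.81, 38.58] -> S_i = 7.50 + 7.77*i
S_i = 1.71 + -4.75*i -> [1.71, -3.04, -7.79, -12.54, -17.29]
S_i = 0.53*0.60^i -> [0.53, 0.32, 0.19, 0.11, 0.07]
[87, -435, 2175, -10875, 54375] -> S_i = 87*-5^i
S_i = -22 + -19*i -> [-22, -41, -60, -79, -98]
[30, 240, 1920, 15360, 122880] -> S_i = 30*8^i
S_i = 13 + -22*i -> [13, -9, -31, -53, -75]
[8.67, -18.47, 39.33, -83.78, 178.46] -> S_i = 8.67*(-2.13)^i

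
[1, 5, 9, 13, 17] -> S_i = 1 + 4*i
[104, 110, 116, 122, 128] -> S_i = 104 + 6*i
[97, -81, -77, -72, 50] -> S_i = Random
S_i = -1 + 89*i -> [-1, 88, 177, 266, 355]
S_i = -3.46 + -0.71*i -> [-3.46, -4.17, -4.88, -5.59, -6.3]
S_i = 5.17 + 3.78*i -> [5.17, 8.95, 12.73, 16.51, 20.29]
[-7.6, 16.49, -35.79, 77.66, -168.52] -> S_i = -7.60*(-2.17)^i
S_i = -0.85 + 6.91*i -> [-0.85, 6.06, 12.97, 19.88, 26.79]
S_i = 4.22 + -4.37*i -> [4.22, -0.15, -4.52, -8.89, -13.26]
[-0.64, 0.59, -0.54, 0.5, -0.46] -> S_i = -0.64*(-0.92)^i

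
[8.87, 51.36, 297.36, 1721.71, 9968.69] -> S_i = 8.87*5.79^i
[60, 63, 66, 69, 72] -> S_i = 60 + 3*i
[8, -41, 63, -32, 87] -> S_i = Random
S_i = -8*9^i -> [-8, -72, -648, -5832, -52488]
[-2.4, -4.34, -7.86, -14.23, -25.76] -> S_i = -2.40*1.81^i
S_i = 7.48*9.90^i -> [7.48, 74.05, 733.11, 7257.84, 71852.58]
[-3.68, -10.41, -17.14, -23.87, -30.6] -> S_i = -3.68 + -6.73*i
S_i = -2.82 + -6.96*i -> [-2.82, -9.78, -16.74, -23.7, -30.66]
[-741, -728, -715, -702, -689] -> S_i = -741 + 13*i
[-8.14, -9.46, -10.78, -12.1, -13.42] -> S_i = -8.14 + -1.32*i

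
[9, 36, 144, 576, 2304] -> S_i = 9*4^i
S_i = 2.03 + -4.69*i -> [2.03, -2.66, -7.35, -12.04, -16.73]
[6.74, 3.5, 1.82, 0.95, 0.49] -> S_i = 6.74*0.52^i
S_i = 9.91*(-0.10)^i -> [9.91, -0.99, 0.1, -0.01, 0.0]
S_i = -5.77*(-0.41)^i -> [-5.77, 2.37, -0.97, 0.4, -0.16]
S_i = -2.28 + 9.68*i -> [-2.28, 7.4, 17.08, 26.76, 36.44]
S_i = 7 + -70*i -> [7, -63, -133, -203, -273]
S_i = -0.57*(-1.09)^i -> [-0.57, 0.62, -0.68, 0.74, -0.8]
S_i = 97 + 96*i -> [97, 193, 289, 385, 481]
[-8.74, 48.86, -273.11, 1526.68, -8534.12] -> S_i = -8.74*(-5.59)^i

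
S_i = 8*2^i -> [8, 16, 32, 64, 128]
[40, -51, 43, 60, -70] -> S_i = Random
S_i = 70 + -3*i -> [70, 67, 64, 61, 58]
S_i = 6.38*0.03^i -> [6.38, 0.19, 0.01, 0.0, 0.0]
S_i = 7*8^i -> [7, 56, 448, 3584, 28672]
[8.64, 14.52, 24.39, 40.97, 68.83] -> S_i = 8.64*1.68^i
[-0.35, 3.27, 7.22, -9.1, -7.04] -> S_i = Random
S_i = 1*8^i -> [1, 8, 64, 512, 4096]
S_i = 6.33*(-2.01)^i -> [6.33, -12.72, 25.57, -51.4, 103.32]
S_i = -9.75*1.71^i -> [-9.75, -16.67, -28.51, -48.75, -83.37]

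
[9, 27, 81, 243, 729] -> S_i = 9*3^i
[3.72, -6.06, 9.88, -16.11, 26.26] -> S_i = 3.72*(-1.63)^i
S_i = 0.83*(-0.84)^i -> [0.83, -0.7, 0.59, -0.49, 0.41]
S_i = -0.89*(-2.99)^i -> [-0.89, 2.66, -7.96, 23.79, -71.13]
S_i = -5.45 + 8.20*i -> [-5.45, 2.75, 10.95, 19.15, 27.35]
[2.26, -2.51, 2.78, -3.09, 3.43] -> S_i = 2.26*(-1.11)^i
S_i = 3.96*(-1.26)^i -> [3.96, -4.99, 6.29, -7.92, 9.98]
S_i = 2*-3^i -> [2, -6, 18, -54, 162]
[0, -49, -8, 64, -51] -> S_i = Random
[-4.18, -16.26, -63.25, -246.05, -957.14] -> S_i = -4.18*3.89^i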